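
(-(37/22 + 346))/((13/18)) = -68841/143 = -481.41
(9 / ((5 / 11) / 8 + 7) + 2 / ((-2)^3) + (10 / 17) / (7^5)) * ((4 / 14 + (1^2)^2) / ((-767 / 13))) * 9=-2183253399 / 10856179124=-0.20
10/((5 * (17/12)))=24/17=1.41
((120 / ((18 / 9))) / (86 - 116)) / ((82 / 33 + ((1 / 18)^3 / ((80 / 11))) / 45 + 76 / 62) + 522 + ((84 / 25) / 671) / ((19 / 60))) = -1508673081600 / 396574685629139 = -0.00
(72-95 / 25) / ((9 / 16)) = 5456 / 45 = 121.24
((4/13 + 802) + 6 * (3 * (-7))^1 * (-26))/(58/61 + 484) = 231007/27469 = 8.41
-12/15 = -4/5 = -0.80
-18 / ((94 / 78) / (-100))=70200 / 47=1493.62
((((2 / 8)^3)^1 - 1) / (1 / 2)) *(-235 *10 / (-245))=-2115 / 112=-18.88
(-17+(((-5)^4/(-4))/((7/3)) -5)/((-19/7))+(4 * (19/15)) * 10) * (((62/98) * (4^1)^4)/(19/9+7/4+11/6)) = 326669568/190855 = 1711.61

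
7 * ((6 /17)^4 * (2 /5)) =18144 /417605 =0.04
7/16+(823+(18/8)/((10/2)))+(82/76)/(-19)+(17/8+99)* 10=52997131/28880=1835.08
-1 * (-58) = 58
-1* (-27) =27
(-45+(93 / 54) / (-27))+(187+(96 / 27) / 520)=141.94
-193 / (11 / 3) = -579 / 11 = -52.64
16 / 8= 2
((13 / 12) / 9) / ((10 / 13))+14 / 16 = 557 / 540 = 1.03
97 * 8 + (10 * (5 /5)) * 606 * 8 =49256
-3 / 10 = -0.30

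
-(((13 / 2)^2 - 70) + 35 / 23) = 26.23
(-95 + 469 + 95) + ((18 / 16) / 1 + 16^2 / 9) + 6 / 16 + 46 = 9809 / 18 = 544.94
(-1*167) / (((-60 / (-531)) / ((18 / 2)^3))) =-21548511 / 20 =-1077425.55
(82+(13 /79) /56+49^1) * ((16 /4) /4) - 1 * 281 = -663587 /4424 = -150.00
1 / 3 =0.33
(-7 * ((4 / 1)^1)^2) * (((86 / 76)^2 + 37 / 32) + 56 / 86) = -10737041 / 31046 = -345.84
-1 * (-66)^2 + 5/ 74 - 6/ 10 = -1611917/ 370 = -4356.53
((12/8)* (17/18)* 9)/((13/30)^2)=11475/169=67.90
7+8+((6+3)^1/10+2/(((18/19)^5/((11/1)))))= 211295773/4723920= 44.73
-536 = -536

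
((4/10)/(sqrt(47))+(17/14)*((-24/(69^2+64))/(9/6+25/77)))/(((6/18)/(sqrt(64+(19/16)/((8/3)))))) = -1683*sqrt(16498)/2711650+3*sqrt(775406)/1880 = 1.33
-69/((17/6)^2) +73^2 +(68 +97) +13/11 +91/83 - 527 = 4960.68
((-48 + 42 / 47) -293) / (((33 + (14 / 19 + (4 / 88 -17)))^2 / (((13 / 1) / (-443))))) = 315726268 / 8909618215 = 0.04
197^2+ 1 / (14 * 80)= 43466081 / 1120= 38809.00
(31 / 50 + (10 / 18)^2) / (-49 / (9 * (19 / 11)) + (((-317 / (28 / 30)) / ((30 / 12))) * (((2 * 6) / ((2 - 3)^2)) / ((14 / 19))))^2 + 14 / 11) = 1887303649 / 9948827003553450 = 0.00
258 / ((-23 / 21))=-235.57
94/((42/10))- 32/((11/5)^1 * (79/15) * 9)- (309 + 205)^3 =-2478154378426/18249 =-135796721.93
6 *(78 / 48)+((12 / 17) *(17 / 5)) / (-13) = 2487 / 260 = 9.57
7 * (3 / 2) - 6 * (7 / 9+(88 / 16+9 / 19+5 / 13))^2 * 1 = -486005213 / 1647243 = -295.04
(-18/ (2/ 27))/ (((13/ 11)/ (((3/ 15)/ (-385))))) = 243/ 2275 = 0.11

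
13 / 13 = 1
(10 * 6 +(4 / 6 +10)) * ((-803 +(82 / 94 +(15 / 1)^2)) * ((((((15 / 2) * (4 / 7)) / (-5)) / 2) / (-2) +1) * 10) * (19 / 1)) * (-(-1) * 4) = -5306890000 / 141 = -37637517.73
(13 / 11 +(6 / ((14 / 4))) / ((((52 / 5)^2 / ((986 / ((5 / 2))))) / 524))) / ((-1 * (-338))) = 42640159 / 4398394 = 9.69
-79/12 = -6.58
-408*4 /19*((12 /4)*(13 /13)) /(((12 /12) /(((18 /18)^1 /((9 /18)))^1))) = -9792 /19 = -515.37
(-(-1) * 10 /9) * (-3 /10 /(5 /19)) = -19 /15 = -1.27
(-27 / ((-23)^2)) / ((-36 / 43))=129 / 2116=0.06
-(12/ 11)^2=-1.19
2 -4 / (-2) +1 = 5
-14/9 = -1.56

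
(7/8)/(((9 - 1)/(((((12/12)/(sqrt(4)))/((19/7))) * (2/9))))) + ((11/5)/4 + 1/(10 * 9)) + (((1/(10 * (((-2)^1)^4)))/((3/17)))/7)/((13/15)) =2845429/4979520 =0.57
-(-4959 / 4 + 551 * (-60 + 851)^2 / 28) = -24622537 / 2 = -12311268.50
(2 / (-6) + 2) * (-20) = -100 / 3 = -33.33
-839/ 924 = -0.91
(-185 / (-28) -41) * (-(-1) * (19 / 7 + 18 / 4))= -97263 / 392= -248.12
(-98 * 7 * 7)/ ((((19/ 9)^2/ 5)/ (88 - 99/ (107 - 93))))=-157390695/ 361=-435985.30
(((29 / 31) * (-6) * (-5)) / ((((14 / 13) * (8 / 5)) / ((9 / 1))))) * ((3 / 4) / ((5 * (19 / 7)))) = 152685 / 18848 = 8.10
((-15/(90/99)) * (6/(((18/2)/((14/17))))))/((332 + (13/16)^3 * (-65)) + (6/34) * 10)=-630784/20813019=-0.03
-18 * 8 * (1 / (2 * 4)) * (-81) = 1458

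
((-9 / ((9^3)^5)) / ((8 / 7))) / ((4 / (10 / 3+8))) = -119 / 1098086037838128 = -0.00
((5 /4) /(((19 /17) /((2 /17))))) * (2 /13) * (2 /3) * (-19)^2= 4.87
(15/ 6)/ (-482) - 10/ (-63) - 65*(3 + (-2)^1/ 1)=-3938255/ 60732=-64.85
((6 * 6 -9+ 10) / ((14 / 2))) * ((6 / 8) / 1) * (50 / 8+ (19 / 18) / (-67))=556369 / 22512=24.71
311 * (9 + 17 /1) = 8086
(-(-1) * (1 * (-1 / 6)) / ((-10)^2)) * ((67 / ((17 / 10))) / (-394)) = 0.00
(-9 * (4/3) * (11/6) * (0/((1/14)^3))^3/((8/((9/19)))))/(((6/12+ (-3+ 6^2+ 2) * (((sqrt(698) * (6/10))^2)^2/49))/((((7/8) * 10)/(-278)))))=0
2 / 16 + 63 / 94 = 299 / 376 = 0.80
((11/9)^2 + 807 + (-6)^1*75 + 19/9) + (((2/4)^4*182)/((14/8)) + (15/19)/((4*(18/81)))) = 4530731/12312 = 367.99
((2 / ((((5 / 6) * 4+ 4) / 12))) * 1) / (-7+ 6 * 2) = 36 / 55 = 0.65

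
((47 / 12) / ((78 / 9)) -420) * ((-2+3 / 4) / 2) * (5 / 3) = 1090825 / 2496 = 437.03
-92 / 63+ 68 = 66.54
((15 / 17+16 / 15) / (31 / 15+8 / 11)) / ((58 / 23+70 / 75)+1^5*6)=269445 / 3652042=0.07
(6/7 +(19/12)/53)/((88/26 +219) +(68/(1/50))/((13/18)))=51337/285333132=0.00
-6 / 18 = -1 / 3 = -0.33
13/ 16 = 0.81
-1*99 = -99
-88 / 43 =-2.05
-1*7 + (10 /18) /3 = -184 /27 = -6.81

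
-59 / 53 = -1.11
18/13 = 1.38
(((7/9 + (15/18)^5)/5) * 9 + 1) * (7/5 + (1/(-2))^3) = 229381/57600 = 3.98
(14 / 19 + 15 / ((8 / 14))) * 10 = 10255 / 38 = 269.87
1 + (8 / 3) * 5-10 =4.33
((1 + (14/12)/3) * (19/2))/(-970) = -95/6984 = -0.01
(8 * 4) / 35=32 / 35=0.91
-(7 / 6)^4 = -2401 / 1296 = -1.85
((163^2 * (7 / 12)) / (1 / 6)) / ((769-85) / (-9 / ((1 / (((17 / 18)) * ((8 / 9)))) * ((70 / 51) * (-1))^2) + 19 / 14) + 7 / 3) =-172725069 / 474466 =-364.04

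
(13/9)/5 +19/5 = 184/45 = 4.09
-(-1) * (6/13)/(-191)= -6/2483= -0.00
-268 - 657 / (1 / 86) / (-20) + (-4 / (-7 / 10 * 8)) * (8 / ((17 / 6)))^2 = 51845333 / 20230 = 2562.79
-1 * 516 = -516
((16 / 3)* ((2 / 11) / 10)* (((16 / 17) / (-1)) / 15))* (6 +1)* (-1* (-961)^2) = 1654949632 / 42075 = 39333.32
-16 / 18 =-8 / 9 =-0.89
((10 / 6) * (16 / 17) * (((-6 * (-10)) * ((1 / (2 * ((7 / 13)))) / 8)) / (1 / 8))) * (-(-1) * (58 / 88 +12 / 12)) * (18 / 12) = 284700 / 1309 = 217.49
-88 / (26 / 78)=-264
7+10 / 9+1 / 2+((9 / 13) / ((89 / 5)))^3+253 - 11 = 6986714644573 / 27878704074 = 250.61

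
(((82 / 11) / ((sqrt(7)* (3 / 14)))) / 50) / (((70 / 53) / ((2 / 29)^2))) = 8692* sqrt(7) / 24283875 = 0.00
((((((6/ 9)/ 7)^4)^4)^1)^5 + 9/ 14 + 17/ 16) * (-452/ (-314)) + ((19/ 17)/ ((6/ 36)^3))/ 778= 137609802002594914500221229184573708944447456398300032104280523121034338896521296790631123046219763990063070982413/ 49765886050798459973639130907819756655672168545932638526801852524283626564405959046034718319608482613791258622728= 2.77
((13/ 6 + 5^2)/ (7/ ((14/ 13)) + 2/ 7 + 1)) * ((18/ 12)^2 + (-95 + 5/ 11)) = -4633601/ 14388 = -322.05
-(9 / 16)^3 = -729 / 4096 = -0.18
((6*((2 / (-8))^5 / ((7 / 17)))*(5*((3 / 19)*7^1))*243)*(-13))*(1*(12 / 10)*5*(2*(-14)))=-50749335 / 1216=-41734.65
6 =6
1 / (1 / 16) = 16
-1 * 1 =-1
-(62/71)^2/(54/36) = -7688/15123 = -0.51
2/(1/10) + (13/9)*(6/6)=193/9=21.44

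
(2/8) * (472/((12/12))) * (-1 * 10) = -1180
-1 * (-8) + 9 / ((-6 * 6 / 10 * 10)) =31 / 4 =7.75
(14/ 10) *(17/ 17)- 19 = -88/ 5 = -17.60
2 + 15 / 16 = 47 / 16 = 2.94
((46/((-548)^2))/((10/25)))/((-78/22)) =-0.00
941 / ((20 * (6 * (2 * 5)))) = 941 / 1200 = 0.78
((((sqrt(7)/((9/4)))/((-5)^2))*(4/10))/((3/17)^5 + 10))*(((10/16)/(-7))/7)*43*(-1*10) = 122107702*sqrt(7)/31308382665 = 0.01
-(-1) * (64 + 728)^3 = 496793088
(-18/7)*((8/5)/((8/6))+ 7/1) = -738/35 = -21.09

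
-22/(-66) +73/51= 30/17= 1.76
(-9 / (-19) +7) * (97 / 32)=6887 / 304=22.65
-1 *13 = -13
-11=-11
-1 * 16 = -16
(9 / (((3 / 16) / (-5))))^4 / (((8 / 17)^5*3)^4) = 2540144629154732826501000625 / 17592186044416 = 144390505122074.32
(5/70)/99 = 1/1386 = 0.00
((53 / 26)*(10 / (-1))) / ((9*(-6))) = 265 / 702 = 0.38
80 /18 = 40 /9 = 4.44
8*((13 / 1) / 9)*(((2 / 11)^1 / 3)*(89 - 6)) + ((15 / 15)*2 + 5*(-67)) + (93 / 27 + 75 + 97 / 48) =-194.41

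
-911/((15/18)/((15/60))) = -2733/10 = -273.30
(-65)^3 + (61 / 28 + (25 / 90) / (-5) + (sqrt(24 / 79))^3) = -69204965 / 252 + 48 * sqrt(474) / 6241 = -274622.71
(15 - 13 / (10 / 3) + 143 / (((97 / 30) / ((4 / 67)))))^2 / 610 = 797429354121 / 2576457061000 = 0.31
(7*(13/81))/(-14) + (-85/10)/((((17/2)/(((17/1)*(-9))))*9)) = 2741/162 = 16.92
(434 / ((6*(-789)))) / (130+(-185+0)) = 217 / 130185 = 0.00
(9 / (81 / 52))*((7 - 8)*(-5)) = 260 / 9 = 28.89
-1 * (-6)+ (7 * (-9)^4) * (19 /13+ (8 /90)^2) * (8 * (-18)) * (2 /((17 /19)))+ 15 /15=-120018765517 /5525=-21722853.49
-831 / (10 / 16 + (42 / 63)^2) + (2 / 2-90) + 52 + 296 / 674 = -21112101 / 25949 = -813.60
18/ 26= 9/ 13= 0.69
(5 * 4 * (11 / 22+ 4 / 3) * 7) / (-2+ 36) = 385 / 51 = 7.55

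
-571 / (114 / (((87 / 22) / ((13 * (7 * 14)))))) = -16559 / 1065064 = -0.02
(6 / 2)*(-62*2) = -372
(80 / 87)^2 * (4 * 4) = 102400 / 7569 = 13.53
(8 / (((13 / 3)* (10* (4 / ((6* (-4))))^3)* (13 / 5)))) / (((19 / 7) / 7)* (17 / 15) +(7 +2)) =-952560 / 586261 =-1.62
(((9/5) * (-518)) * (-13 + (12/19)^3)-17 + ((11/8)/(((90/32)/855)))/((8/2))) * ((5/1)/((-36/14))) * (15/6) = -28744900135/493848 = -58205.97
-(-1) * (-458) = -458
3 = 3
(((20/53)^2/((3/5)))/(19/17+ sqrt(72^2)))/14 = 17000/73323327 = 0.00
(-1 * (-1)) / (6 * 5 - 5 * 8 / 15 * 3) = 1 / 22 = 0.05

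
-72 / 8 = -9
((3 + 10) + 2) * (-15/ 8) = -225/ 8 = -28.12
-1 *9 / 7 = -9 / 7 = -1.29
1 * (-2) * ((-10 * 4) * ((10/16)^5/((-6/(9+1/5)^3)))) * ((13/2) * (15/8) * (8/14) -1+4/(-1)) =-83648125/43008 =-1944.94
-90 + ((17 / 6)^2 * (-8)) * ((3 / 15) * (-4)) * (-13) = -34106 / 45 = -757.91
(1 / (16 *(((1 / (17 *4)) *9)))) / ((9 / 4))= 0.21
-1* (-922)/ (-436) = -461/ 218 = -2.11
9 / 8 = 1.12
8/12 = 2/3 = 0.67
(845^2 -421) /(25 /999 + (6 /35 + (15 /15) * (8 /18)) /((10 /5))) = 12475581930 /5821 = 2143202.53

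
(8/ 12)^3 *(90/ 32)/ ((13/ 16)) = 40/ 39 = 1.03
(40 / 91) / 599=40 / 54509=0.00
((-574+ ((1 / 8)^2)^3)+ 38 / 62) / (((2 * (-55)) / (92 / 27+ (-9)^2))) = 10619250207751 / 24135598080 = 439.98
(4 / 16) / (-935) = -1 / 3740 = -0.00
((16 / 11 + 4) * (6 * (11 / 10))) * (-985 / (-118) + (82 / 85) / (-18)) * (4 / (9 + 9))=2994748 / 45135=66.35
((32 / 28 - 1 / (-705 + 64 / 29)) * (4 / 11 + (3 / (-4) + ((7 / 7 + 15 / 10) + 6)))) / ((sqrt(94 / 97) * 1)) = 756891 * sqrt(9118) / 7663256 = 9.43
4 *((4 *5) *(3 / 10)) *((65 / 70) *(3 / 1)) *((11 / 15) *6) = 10296 / 35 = 294.17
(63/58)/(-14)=-9/116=-0.08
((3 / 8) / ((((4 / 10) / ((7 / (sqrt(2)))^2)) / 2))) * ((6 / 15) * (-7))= -1029 / 8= -128.62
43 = 43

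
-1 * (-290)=290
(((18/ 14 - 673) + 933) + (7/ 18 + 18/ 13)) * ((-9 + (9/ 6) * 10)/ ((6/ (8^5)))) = 7059718144/ 819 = 8619924.47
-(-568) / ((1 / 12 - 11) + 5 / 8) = -13632 / 247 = -55.19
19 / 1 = 19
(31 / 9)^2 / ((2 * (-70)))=-961 / 11340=-0.08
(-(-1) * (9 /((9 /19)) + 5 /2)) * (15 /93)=215 /62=3.47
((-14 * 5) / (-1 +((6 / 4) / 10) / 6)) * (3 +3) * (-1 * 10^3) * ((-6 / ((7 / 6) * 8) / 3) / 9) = 400000 / 39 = 10256.41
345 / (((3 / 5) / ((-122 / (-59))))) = 70150 / 59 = 1188.98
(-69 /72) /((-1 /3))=23 /8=2.88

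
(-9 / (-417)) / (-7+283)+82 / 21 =1048637 / 268548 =3.90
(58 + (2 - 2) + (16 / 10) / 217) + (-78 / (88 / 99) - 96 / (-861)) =-5272563 / 177940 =-29.63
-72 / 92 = -18 / 23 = -0.78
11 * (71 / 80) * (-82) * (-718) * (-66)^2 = 2503728394.20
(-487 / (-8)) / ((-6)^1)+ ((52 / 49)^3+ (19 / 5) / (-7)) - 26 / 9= -1048882057 / 84707280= -12.38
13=13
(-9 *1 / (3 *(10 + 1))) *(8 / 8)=-3 / 11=-0.27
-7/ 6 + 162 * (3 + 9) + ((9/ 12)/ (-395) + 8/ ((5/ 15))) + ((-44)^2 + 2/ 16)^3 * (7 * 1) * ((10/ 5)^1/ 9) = 3424870035772079/ 303360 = 11289787828.89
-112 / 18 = -56 / 9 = -6.22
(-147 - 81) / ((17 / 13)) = -2964 / 17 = -174.35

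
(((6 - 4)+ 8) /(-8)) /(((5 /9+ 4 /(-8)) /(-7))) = 315 /2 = 157.50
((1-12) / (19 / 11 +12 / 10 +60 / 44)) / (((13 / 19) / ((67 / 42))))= -770165 / 128856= -5.98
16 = 16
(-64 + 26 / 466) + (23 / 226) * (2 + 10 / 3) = -5007889 / 78987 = -63.40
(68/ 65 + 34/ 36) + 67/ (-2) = -18433/ 585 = -31.51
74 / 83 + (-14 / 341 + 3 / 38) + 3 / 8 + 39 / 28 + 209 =6375135931 / 30114392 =211.70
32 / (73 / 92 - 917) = -2944 / 84291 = -0.03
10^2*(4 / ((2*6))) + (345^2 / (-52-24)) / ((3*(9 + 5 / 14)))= -335375 / 14934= -22.46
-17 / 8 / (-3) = 17 / 24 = 0.71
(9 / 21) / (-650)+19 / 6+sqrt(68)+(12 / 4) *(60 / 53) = 2373724 / 361725+2 *sqrt(17) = 14.81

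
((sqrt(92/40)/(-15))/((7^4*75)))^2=23/72960762656250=0.00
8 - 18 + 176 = 166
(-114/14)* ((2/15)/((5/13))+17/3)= -8569/175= -48.97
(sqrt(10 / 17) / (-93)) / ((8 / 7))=-7 * sqrt(170) / 12648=-0.01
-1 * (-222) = 222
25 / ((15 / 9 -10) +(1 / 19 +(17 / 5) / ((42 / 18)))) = -49875 / 13613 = -3.66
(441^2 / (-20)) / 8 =-194481 / 160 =-1215.51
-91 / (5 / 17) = -1547 / 5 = -309.40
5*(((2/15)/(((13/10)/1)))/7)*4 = 80/273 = 0.29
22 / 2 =11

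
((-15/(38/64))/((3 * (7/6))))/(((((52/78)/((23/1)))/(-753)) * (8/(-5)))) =-15587100/133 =-117196.24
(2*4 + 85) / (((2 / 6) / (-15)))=-4185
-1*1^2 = -1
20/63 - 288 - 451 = -46537/63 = -738.68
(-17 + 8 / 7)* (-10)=1110 / 7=158.57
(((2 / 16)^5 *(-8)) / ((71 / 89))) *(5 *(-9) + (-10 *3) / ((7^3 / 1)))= 1376385 / 99749888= 0.01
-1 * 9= -9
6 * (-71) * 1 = -426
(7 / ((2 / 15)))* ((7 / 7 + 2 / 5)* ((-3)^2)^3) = 107163 / 2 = 53581.50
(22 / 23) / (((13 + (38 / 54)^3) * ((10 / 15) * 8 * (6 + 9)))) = 216513 / 241718960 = 0.00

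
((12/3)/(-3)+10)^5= 48894.55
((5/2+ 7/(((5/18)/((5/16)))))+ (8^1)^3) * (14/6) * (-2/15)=-9751/60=-162.52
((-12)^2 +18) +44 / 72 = 2927 / 18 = 162.61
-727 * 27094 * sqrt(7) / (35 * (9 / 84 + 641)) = -78789352 * sqrt(7) / 89755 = -2322.51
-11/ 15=-0.73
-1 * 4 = -4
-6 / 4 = -3 / 2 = -1.50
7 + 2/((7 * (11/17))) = 573/77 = 7.44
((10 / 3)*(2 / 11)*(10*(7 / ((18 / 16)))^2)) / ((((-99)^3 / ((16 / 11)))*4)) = -2508800 / 28529701497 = -0.00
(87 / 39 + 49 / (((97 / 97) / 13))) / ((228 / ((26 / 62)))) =1.18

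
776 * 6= 4656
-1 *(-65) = 65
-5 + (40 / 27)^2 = -2045 / 729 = -2.81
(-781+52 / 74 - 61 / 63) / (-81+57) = 910565 / 27972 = 32.55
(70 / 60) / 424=0.00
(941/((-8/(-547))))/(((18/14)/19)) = 68458691/72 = 950815.15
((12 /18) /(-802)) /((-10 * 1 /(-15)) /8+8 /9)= -12 /14035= -0.00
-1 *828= -828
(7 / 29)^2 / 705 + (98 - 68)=17787199 / 592905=30.00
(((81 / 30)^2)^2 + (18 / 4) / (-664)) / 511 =0.10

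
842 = 842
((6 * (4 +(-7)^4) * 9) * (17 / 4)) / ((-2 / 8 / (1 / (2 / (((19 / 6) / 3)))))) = -2330445 / 2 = -1165222.50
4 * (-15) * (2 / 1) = -120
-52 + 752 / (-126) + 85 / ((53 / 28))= -43616 / 3339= -13.06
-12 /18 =-2 /3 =-0.67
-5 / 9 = -0.56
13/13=1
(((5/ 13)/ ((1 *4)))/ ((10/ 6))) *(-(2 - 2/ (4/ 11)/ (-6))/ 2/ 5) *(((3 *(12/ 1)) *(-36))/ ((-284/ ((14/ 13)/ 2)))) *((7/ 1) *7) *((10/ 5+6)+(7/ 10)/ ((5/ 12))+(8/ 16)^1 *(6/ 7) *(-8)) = -15197301/ 1199900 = -12.67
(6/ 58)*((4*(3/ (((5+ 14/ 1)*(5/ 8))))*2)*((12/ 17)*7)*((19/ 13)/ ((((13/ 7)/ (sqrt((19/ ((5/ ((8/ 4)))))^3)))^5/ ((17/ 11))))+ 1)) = 48384/ 46835+ 93041594793443229696*sqrt(190)/ 3007328263671875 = 426455.93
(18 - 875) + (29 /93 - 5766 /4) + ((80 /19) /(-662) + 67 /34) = -22831145720 /9942909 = -2296.22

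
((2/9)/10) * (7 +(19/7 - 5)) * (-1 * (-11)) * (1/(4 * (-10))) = -121/4200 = -0.03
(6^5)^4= 3656158440062976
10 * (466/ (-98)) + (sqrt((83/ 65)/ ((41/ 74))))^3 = -2330/ 49 + 6142 * sqrt(16368430)/ 7102225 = -44.05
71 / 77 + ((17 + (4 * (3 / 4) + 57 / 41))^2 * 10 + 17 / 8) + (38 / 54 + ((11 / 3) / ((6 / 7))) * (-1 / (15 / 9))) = 639773206151 / 139791960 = 4576.61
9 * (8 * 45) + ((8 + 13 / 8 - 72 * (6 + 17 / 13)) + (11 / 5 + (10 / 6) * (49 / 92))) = 97828931 / 35880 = 2726.56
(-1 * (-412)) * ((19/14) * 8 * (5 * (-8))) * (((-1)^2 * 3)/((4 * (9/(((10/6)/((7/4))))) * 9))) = -6262400/3969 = -1577.83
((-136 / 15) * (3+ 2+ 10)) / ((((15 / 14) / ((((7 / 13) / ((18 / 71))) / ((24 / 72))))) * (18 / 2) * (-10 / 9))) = 236572 / 2925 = 80.88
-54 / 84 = -9 / 14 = -0.64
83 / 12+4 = 131 / 12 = 10.92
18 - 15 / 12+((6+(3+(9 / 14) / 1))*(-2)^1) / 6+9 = 631 / 28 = 22.54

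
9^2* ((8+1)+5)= 1134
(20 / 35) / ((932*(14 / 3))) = 3 / 22834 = 0.00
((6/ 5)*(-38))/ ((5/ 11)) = -100.32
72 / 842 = 36 / 421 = 0.09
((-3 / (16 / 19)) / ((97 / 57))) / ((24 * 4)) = -1083 / 49664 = -0.02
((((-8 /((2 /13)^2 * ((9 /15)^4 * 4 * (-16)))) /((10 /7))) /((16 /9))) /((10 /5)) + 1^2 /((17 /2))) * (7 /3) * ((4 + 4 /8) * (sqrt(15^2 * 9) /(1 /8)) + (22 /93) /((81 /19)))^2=664813432861922286733 /13335784883712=49851841.39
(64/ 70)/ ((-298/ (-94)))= 1504/ 5215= 0.29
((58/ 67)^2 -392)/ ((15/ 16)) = -28101184/ 67335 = -417.33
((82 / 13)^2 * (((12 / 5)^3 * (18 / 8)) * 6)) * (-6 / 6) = -156857472 / 21125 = -7425.21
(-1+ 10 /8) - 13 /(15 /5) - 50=-54.08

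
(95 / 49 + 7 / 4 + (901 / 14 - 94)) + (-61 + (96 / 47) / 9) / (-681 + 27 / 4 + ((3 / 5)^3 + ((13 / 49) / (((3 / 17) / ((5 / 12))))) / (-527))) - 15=-22820922973633 / 558461443484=-40.86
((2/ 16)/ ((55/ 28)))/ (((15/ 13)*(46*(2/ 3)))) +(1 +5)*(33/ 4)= 2504791/ 50600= 49.50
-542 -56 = -598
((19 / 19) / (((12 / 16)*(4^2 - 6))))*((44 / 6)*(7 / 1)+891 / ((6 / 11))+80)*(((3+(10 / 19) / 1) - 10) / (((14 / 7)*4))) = -434149 / 2280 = -190.42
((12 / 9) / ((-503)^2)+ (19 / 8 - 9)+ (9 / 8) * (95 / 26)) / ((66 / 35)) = -1.33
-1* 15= -15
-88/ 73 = -1.21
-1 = -1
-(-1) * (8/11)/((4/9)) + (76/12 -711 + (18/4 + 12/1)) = -45311/66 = -686.53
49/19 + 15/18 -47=-4969/114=-43.59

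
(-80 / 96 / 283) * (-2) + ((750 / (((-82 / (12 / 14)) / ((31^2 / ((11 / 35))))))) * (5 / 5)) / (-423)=1019967235 / 17996253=56.68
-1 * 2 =-2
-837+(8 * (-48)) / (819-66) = -837.51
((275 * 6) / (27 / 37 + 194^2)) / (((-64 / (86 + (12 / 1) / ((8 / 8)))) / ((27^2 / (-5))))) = 31153815 / 3182992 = 9.79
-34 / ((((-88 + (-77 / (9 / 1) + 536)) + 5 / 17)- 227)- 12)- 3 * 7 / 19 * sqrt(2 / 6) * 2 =-14 * sqrt(3) / 19- 5202 / 30713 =-1.45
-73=-73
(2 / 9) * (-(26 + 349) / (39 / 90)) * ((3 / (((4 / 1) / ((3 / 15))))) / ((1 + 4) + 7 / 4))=-500 / 117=-4.27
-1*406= -406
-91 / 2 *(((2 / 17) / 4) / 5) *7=-637 / 340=-1.87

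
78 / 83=0.94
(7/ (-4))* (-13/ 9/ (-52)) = -0.05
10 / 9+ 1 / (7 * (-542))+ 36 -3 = 1164749 / 34146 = 34.11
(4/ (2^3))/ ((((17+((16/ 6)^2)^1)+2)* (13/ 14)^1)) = 63/ 3055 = 0.02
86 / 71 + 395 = 28131 / 71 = 396.21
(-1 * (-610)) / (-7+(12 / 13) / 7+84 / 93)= -1720810 / 16827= -102.26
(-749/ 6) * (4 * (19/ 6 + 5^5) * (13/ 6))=-182753753/ 54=-3384328.76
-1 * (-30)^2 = -900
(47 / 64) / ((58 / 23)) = 1081 / 3712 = 0.29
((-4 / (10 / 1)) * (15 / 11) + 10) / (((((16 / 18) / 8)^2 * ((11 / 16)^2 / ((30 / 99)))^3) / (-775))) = -4056730828800000 / 25937424601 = -156404.53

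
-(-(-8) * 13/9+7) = -167/9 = -18.56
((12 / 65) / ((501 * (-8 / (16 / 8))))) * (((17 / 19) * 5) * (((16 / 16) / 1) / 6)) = -17 / 247494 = -0.00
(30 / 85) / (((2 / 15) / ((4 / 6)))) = 30 / 17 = 1.76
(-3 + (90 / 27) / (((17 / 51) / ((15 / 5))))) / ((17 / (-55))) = -87.35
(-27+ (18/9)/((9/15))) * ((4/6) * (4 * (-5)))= 2840/9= 315.56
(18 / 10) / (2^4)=9 / 80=0.11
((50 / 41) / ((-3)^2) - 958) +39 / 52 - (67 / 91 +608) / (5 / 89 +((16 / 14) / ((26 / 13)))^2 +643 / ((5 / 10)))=-957.59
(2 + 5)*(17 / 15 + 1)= 224 / 15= 14.93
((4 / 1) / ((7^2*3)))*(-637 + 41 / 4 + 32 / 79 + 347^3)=13202889743 / 11613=1136906.03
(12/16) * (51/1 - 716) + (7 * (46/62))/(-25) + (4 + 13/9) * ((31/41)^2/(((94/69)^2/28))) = -5203113426301/11511319900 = -452.00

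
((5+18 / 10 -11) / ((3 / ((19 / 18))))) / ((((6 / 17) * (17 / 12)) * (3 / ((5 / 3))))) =-133 / 81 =-1.64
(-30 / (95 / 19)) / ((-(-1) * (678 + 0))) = -1 / 113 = -0.01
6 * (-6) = -36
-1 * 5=-5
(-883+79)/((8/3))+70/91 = -7819/26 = -300.73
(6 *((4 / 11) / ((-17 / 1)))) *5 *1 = -120 / 187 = -0.64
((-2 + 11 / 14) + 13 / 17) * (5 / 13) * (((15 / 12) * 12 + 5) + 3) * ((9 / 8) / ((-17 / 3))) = 332235 / 420784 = 0.79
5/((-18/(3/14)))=-5/84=-0.06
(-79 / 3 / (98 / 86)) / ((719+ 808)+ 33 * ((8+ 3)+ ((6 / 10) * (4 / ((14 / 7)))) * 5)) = -0.01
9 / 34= 0.26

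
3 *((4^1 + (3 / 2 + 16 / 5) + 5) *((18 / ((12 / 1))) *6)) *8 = 14796 / 5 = 2959.20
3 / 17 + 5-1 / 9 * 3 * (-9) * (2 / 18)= 5.51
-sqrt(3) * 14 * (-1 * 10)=242.49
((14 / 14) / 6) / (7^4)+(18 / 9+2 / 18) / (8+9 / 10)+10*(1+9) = 385552847 / 3846402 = 100.24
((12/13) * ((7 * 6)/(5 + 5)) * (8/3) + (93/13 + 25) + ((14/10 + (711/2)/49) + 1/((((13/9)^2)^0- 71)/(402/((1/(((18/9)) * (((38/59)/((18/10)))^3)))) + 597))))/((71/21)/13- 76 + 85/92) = -615553655924684/1094092742442735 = -0.56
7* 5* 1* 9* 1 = 315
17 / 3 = 5.67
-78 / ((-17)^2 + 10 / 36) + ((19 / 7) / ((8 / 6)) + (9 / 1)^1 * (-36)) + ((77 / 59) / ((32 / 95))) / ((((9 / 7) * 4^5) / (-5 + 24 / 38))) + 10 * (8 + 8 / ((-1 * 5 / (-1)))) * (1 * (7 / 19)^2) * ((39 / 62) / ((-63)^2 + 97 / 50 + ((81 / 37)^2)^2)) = -855972480902548140728776062703 / 2656280806637350763704909824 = -322.24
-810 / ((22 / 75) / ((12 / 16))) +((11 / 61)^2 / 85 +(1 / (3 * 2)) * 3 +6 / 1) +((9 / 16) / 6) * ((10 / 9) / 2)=-689526791309 / 333996960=-2064.47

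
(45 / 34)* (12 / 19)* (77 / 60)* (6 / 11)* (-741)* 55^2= -22297275 / 17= -1311604.41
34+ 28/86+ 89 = 5303/43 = 123.33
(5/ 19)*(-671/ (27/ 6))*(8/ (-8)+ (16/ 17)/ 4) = 87230/ 2907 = 30.01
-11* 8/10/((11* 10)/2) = -4/25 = -0.16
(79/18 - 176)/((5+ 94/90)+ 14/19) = -293455/11596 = -25.31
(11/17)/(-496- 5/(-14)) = -154/117963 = -0.00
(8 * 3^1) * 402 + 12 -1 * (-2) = 9662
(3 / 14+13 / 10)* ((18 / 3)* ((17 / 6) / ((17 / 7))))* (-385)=-4081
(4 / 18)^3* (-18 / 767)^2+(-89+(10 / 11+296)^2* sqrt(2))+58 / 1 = -164132599 / 5294601+10666756* sqrt(2) / 121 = 124639.01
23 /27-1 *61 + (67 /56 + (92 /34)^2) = -22560623 /436968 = -51.63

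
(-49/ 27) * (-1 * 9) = 49/ 3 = 16.33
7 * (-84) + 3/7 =-4113/7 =-587.57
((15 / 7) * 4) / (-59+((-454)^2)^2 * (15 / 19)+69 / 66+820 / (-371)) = 265848 / 1040258458529569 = 0.00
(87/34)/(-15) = -29/170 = -0.17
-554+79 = -475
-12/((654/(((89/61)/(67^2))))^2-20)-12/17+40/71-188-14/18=-16454426342627002272913/87097194413304442092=-188.92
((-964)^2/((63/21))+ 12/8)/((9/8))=7434404/27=275348.30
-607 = -607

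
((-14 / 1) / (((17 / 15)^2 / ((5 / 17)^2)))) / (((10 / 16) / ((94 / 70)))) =-169200 / 83521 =-2.03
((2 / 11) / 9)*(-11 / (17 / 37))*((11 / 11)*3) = -74 / 51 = -1.45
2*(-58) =-116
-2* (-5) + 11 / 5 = 12.20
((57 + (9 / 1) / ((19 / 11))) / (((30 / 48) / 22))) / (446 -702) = -6501 / 760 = -8.55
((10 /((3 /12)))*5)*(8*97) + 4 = 155204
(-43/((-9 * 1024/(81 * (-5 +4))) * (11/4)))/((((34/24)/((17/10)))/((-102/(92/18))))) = 532899/161920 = 3.29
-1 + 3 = 2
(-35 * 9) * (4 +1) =-1575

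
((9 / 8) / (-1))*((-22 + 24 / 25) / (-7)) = -2367 / 700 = -3.38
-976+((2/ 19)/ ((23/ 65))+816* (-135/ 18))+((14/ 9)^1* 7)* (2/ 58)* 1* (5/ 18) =-7283723813/ 1026513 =-7095.60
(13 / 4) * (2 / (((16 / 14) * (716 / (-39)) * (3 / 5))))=-5915 / 11456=-0.52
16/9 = 1.78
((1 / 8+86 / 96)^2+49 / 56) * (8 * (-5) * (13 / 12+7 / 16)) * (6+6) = -1612205 / 1152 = -1399.48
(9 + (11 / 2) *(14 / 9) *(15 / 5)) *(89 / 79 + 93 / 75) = 162032 / 1975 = 82.04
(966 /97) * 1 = 966 /97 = 9.96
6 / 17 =0.35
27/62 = 0.44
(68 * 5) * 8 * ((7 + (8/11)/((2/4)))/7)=252960/77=3285.19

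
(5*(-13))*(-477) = 31005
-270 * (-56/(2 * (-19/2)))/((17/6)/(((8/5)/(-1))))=145152/323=449.39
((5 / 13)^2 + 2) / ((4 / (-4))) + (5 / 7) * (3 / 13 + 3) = 0.16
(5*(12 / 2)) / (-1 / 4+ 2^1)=120 / 7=17.14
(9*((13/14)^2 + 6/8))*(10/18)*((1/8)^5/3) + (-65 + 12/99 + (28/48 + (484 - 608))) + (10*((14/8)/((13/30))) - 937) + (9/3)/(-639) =-53058815520317/48905945088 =-1084.92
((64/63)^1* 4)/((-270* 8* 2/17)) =-136/8505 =-0.02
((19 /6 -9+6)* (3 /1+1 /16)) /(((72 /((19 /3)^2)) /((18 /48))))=17689 /165888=0.11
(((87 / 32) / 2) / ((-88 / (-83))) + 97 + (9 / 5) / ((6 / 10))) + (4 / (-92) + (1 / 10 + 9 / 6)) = 66606543 / 647680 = 102.84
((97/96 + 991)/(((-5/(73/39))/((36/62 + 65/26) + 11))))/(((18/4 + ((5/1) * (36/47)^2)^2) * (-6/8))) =3290587864225513/6185143846440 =532.01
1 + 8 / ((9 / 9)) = 9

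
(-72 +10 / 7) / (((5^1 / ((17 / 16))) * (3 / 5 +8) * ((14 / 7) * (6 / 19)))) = -79781 / 28896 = -2.76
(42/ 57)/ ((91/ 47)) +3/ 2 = 929/ 494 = 1.88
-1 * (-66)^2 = -4356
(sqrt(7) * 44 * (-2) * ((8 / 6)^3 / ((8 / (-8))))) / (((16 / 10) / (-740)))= -2604800 * sqrt(7) / 27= -255246.41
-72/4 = -18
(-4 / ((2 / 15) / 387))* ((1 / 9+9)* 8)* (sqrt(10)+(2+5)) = -8599725.85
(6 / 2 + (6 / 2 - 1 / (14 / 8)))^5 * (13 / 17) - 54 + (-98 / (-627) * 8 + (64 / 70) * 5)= 3556.96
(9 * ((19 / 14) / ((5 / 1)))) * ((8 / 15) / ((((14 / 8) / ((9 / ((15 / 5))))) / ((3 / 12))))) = 684 / 1225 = 0.56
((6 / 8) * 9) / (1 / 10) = 135 / 2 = 67.50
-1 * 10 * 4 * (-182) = 7280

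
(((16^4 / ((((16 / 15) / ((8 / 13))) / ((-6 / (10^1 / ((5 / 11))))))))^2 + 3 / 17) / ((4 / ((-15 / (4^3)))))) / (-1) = 554453435288205 / 88994048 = 6230230.54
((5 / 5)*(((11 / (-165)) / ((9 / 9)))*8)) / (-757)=8 / 11355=0.00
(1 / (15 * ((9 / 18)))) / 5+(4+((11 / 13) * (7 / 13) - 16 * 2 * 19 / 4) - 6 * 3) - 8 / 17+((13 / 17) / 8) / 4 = -1144357753 / 6895200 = -165.96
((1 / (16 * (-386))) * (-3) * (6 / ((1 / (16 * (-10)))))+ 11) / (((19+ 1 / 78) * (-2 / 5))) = -396435 / 286219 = -1.39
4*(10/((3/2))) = 80/3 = 26.67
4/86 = 2/43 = 0.05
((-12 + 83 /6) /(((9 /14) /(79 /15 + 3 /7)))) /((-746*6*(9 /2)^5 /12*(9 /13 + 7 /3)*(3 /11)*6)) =-7525232 /1578881981745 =-0.00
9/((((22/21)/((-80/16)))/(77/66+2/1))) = -5985/44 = -136.02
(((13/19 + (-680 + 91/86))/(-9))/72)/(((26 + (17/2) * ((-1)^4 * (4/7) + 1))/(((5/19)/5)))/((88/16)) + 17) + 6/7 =75422898923/87296463072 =0.86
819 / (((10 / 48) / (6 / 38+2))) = 805896 / 95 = 8483.12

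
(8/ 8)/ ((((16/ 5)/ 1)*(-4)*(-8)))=5/ 512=0.01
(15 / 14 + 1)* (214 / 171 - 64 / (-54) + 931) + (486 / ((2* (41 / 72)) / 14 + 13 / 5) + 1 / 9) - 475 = 79582845385 / 48528774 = 1639.91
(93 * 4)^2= 138384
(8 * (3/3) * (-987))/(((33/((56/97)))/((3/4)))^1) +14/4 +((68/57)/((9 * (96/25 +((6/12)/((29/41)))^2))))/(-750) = -54539602832639/544836672270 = -100.10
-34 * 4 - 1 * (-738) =602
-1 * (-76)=76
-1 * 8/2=-4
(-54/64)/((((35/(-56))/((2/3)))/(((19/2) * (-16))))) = -684/5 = -136.80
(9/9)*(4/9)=0.44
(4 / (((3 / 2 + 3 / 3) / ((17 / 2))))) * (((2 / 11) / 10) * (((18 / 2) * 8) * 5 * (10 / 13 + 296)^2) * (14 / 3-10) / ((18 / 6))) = -129551763456 / 9295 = -13937790.58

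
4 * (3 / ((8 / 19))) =57 / 2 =28.50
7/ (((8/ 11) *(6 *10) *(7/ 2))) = 11/ 240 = 0.05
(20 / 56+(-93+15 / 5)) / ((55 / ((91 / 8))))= -3263 / 176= -18.54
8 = 8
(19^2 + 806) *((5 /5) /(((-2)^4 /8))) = 1167 /2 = 583.50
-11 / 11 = -1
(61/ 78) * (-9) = -183/ 26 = -7.04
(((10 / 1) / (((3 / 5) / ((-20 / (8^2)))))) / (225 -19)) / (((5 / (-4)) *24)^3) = 1 / 1067904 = 0.00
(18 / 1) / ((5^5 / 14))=252 / 3125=0.08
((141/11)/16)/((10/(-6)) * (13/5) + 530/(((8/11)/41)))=423/15773692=0.00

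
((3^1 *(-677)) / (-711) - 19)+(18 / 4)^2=3893 / 948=4.11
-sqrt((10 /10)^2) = -1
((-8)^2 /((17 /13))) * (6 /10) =2496 /85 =29.36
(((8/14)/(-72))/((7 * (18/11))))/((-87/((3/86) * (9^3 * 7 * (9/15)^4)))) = 8019/43645000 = 0.00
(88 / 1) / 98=44 / 49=0.90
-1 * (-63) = 63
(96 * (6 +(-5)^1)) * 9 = 864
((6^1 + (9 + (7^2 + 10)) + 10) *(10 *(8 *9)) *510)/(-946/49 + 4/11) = -1662534720/1021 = -1628339.59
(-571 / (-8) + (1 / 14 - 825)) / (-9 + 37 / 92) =970577 / 11074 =87.64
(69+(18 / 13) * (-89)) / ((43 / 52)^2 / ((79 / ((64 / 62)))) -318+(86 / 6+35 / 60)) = 0.18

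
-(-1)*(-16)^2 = 256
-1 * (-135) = 135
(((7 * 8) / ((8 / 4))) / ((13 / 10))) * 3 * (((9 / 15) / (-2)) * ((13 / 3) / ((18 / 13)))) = -60.67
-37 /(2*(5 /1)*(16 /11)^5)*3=-17876661 /10485760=-1.70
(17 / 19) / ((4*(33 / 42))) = 119 / 418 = 0.28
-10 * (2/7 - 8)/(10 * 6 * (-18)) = -1/14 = -0.07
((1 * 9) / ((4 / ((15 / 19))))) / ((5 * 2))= 27 / 152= 0.18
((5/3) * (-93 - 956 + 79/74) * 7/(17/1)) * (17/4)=-904715/296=-3056.47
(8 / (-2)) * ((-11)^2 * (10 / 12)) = -1210 / 3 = -403.33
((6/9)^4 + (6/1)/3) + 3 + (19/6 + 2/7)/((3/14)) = 1726/81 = 21.31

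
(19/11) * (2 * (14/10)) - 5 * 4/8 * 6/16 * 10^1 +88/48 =-3571/1320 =-2.71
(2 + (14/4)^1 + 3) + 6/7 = 131/14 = 9.36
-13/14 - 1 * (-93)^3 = 11260985/14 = 804356.07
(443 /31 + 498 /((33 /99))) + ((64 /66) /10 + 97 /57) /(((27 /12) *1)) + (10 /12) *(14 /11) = 120079606 /79515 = 1510.15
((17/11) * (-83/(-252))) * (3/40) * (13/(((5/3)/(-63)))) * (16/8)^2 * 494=-40776489/1100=-37069.54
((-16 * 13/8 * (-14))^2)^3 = 2325992456359936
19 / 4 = 4.75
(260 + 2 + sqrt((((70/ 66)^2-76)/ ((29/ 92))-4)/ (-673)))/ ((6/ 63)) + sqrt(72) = 7*sqrt(37218489626)/ 214687 + 6*sqrt(2) + 2751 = 2765.78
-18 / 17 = -1.06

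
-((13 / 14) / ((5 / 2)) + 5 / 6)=-253 / 210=-1.20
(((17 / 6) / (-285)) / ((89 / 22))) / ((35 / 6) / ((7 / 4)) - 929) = 187 / 70438605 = 0.00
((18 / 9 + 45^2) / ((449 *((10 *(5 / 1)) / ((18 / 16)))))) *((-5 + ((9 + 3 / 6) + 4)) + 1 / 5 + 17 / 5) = 2207403 / 1796000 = 1.23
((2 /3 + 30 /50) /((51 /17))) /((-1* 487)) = -19 /21915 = -0.00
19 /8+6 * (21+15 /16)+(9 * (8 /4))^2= 458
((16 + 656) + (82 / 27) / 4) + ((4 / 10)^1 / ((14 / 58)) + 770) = 2729947 / 1890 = 1444.42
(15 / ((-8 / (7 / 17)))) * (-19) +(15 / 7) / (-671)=9368475 / 638792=14.67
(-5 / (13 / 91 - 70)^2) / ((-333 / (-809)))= -198205 / 79627293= -0.00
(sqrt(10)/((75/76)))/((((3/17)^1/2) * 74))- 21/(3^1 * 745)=-7/745 + 1292 * sqrt(10)/8325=0.48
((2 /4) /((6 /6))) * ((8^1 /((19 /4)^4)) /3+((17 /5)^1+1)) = 2.20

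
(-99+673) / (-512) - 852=-218399 / 256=-853.12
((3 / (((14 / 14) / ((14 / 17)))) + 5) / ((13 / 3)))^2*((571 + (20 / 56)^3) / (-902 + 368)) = -3.18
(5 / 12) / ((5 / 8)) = 0.67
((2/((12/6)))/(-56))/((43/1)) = -1/2408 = -0.00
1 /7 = 0.14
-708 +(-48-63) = -819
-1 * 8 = -8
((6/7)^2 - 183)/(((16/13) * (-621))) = 38701/162288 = 0.24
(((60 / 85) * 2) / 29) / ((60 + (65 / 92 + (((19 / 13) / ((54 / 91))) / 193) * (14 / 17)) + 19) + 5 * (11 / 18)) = 11505888 / 19563310477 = 0.00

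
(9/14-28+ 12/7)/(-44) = 359/616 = 0.58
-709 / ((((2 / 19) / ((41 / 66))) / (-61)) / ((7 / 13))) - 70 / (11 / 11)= 235716677 / 1716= 137364.03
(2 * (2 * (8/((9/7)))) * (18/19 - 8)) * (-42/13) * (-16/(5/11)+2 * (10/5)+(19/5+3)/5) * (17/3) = -5329280768/55575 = -95893.49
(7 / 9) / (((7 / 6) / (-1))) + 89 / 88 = 91 / 264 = 0.34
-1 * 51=-51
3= 3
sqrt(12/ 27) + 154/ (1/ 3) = 1388/ 3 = 462.67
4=4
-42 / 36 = -7 / 6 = -1.17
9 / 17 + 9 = 162 / 17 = 9.53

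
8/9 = 0.89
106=106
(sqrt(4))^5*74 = 2368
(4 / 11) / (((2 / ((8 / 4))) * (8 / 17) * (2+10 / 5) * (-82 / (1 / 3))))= -17 / 21648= -0.00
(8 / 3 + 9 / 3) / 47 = 17 / 141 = 0.12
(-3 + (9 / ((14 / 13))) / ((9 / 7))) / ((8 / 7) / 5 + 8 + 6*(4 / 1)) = 245 / 2256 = 0.11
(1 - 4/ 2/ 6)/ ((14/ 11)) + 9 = 200/ 21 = 9.52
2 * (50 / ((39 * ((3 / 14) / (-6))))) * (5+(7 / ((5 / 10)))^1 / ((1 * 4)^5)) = -449225 / 1248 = -359.96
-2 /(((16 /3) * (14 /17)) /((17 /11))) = -867 /1232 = -0.70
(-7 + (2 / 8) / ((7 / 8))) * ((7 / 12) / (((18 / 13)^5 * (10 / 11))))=-191958481 / 226748160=-0.85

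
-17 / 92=-0.18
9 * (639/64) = 5751/64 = 89.86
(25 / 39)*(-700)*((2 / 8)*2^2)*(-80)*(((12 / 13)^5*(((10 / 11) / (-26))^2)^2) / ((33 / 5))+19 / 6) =22714608627969605900000 / 199820231736959691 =113675.22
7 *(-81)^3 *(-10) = 37200870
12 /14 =6 /7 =0.86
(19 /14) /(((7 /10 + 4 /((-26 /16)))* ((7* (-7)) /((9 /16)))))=11115 /1256752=0.01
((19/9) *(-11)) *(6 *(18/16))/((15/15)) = -627/4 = -156.75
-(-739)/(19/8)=5912/19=311.16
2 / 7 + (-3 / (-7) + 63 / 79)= 836 / 553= 1.51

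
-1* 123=-123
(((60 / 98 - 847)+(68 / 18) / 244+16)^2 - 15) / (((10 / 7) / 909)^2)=279164426740.86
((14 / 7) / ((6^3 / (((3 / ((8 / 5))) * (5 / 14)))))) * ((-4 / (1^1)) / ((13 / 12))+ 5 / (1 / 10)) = 1075 / 3744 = 0.29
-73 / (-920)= 73 / 920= 0.08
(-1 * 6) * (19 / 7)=-16.29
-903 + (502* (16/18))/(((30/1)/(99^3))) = 72156981/5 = 14431396.20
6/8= 3/4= 0.75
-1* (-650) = 650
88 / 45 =1.96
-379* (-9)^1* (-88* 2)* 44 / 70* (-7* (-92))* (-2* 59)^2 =-3383754962227.20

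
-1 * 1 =-1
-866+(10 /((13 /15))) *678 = 90442 /13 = 6957.08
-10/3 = -3.33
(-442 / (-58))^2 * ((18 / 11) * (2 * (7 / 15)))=4102644 / 46255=88.70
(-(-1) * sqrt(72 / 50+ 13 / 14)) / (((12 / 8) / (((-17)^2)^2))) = 83521 * sqrt(11606) / 105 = 85693.46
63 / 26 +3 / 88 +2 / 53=151271 / 60632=2.49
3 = 3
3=3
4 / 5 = 0.80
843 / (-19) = -843 / 19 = -44.37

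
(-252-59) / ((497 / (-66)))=20526 / 497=41.30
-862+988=126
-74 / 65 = -1.14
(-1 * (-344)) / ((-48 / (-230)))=4945 / 3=1648.33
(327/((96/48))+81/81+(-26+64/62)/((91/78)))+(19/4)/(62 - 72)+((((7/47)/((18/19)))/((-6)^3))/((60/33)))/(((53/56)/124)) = 749088006973/5254116840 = 142.57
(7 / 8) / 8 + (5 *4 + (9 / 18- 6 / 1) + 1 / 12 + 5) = 3781 / 192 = 19.69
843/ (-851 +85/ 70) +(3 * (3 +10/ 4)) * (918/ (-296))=-52.16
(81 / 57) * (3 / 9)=9 / 19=0.47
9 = 9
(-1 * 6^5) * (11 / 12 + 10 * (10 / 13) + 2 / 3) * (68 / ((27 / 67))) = -158220768 / 13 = -12170828.31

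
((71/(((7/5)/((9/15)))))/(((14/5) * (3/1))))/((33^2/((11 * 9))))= 0.33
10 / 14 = 5 / 7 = 0.71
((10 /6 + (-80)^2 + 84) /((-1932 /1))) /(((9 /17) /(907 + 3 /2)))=-26130751 /4536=-5760.75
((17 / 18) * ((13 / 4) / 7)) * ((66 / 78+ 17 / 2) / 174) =153 / 6496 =0.02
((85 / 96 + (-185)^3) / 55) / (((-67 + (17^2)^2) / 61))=-7415598163 / 88127424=-84.15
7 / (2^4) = 7 / 16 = 0.44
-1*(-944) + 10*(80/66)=31552/33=956.12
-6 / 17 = -0.35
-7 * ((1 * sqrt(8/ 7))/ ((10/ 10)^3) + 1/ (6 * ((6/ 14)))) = -2 * sqrt(14) - 49/ 18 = -10.21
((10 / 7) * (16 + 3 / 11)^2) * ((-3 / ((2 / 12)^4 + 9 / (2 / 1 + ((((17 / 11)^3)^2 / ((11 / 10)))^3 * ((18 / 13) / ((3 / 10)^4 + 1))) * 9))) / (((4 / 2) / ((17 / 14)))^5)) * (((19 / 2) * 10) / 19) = -405415.43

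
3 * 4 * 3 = 36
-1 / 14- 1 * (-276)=3863 / 14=275.93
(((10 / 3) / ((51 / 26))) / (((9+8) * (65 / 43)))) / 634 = 86 / 824517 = 0.00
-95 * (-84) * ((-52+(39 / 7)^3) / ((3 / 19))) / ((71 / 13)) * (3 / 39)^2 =23039020 / 3479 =6622.31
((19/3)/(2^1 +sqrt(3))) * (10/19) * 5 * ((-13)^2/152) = 4225/114-4225 * sqrt(3)/228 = 4.97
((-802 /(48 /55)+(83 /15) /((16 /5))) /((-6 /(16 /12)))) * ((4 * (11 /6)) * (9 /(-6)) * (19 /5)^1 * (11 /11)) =-9201643 /1080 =-8520.04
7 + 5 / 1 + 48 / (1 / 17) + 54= 882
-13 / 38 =-0.34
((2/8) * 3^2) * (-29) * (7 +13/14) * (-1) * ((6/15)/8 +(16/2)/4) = 1187811/1120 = 1060.55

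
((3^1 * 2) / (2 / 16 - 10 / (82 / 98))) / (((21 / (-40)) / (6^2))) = 104960 / 3017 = 34.79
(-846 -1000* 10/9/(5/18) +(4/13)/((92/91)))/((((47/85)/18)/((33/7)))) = -5627160990/7567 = -743644.90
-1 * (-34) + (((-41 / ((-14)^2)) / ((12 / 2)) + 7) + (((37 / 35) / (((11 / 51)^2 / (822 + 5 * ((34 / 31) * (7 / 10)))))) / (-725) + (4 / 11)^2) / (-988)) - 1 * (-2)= 42.99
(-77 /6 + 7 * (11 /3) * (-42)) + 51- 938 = -11867 /6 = -1977.83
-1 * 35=-35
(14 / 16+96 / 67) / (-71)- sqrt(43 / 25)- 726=-27629893 / 38056- sqrt(43) / 5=-727.34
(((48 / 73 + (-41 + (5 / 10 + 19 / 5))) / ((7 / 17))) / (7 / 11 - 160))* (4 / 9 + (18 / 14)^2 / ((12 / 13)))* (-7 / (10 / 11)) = -213401969561 / 22573731600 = -9.45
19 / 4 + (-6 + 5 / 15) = -0.92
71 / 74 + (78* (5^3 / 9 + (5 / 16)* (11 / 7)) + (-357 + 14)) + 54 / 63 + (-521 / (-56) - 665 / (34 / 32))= 8658485 / 52836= 163.87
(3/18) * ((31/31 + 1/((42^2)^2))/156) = 3111697/2912547456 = 0.00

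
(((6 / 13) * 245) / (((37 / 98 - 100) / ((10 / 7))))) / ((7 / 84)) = -2469600 / 126919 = -19.46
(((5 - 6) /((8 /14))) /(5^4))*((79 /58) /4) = -0.00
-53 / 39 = -1.36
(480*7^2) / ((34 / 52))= 611520 / 17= 35971.76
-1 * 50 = -50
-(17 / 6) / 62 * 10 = -85 / 186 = -0.46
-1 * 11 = -11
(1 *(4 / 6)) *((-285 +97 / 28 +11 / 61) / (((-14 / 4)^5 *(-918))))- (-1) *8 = 8783717776 / 1098018117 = 8.00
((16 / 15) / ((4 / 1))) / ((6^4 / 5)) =1 / 972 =0.00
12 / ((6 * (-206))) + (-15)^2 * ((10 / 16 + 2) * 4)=486673 / 206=2362.49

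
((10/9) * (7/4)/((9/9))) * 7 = 13.61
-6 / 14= -3 / 7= -0.43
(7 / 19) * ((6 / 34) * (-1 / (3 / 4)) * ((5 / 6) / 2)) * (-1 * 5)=0.18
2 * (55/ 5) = 22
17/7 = 2.43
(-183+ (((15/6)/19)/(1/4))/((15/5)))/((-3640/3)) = 10421/69160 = 0.15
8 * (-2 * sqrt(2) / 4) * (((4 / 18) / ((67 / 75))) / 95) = -40 * sqrt(2) / 3819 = -0.01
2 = 2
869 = 869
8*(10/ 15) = 16/ 3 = 5.33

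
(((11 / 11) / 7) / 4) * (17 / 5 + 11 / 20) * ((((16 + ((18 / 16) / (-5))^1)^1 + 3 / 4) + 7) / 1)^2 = 69952999 / 896000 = 78.07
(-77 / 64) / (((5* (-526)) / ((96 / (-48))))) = -77 / 84160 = -0.00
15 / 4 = 3.75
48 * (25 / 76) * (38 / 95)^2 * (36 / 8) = 216 / 19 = 11.37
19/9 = 2.11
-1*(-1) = 1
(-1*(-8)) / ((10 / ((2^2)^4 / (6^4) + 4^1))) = 3.36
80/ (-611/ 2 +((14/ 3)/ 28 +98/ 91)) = -1560/ 5933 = -0.26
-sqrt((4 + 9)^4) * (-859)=145171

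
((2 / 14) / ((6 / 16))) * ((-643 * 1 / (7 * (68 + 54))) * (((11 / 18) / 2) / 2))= -7073 / 161406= -0.04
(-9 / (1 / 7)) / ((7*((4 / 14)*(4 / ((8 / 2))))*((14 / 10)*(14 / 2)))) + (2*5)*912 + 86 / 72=2297731 / 252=9117.98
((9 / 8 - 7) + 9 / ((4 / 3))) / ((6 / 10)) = 35 / 24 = 1.46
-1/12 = -0.08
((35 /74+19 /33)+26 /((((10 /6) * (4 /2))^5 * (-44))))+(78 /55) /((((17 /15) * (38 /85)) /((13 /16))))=3.32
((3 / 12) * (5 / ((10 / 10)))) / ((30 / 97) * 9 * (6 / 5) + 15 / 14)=3395 / 11982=0.28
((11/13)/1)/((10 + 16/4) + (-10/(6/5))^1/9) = 297/4589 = 0.06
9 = 9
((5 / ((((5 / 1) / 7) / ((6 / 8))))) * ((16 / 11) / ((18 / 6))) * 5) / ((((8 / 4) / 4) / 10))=2800 / 11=254.55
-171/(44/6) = -513/22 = -23.32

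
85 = 85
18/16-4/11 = 0.76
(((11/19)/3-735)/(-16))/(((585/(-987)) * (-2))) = 3444959/88920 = 38.74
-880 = -880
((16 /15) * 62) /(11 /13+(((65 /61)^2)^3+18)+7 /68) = 45179658847643008 /13945321353504165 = 3.24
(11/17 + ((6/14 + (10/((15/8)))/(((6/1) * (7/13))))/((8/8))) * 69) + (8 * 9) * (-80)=-5615.88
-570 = -570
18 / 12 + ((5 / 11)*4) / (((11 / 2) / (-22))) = -127 / 22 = -5.77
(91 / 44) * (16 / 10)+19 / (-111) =19157 / 6105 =3.14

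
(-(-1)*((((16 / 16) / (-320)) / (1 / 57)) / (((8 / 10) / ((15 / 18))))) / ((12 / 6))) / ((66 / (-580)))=13775 / 16896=0.82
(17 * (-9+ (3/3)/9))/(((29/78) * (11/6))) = -70720/319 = -221.69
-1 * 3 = -3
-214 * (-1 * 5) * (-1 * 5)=-5350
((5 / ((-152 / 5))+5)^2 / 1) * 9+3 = 4931337 / 23104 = 213.44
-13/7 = -1.86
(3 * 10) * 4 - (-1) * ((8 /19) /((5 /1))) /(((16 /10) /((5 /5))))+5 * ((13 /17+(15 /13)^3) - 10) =57875439 /709631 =81.56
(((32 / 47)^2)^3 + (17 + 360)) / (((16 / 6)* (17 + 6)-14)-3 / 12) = 48778055050284 / 6090256660885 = 8.01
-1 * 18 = -18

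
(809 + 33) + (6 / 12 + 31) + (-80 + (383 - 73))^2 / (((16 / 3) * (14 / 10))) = 222833 / 28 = 7958.32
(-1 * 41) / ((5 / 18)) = -738 / 5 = -147.60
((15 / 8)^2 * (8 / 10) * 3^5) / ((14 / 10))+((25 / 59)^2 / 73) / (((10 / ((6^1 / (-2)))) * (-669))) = 3098279112325 / 6346726288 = 488.17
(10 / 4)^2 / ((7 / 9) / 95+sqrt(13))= -149625 / 38013104+18275625 * sqrt(13) / 38013104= 1.73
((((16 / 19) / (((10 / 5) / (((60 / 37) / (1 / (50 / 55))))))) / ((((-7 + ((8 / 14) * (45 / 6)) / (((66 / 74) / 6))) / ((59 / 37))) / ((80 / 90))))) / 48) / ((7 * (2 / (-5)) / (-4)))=472000 / 393520419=0.00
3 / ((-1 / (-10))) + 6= 36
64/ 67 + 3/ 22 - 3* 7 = -29345/ 1474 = -19.91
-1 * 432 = -432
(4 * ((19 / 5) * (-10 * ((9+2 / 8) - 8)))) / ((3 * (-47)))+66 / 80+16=102493 / 5640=18.17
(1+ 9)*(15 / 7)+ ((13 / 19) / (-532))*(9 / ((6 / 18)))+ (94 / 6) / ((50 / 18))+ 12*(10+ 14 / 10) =41400813 / 252700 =163.83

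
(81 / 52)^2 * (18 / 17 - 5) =-439587 / 45968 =-9.56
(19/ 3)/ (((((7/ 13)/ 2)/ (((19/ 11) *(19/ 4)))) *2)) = 89167/ 924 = 96.50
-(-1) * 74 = 74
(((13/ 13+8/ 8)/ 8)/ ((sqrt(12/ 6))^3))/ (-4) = -sqrt(2)/ 64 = -0.02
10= 10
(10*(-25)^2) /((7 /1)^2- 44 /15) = 93750 /691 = 135.67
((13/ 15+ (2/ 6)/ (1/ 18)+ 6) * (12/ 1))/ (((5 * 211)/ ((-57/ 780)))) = -3667/ 342875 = -0.01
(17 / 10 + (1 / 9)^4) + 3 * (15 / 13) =4402561 / 852930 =5.16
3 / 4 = 0.75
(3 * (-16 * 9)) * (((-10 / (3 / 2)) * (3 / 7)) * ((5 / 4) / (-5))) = -2160 / 7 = -308.57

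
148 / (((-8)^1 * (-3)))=37 / 6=6.17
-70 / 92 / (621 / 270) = -175 / 529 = -0.33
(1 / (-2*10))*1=-1 / 20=-0.05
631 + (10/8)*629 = 5669/4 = 1417.25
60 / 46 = 30 / 23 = 1.30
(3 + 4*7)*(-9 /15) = -93 /5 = -18.60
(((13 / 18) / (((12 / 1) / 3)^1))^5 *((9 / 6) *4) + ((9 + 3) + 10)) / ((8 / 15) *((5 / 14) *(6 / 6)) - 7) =-49665484939 / 15371845632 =-3.23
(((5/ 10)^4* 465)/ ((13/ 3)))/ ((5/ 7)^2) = 13671/ 1040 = 13.15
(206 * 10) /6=1030 /3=343.33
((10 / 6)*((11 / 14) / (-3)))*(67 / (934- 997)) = 3685 / 7938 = 0.46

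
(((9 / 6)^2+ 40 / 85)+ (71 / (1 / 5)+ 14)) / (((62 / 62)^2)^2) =25277 / 68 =371.72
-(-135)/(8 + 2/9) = 1215/74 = 16.42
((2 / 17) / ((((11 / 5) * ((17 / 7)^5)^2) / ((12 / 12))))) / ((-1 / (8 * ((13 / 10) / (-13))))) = 2259801992 / 376990859383963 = 0.00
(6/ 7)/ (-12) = -1/ 14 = -0.07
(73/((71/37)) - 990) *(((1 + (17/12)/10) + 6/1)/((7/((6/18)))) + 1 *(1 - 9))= 1304670467/178920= 7291.92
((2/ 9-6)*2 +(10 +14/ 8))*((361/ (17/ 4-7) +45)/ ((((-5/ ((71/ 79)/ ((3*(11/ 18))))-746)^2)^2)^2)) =-0.00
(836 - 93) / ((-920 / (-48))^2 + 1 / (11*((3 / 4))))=2.02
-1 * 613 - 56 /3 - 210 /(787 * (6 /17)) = -1493150 /2361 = -632.42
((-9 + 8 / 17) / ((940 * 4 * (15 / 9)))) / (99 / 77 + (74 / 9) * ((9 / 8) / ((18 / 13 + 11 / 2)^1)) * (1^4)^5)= -109011 / 210584440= -0.00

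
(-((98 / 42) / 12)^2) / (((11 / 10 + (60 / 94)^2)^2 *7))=-121992025 / 51322683132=-0.00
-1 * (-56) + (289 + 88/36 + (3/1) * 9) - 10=3280/9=364.44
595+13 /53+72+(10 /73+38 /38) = 2585971 /3869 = 668.38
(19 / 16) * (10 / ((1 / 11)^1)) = 1045 / 8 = 130.62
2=2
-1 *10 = -10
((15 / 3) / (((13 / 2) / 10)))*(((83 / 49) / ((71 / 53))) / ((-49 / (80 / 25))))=-1407680 / 2216123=-0.64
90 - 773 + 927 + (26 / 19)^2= 88760 / 361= 245.87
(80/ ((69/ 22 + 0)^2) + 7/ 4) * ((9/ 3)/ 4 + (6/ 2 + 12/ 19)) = 6963659/ 160816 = 43.30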